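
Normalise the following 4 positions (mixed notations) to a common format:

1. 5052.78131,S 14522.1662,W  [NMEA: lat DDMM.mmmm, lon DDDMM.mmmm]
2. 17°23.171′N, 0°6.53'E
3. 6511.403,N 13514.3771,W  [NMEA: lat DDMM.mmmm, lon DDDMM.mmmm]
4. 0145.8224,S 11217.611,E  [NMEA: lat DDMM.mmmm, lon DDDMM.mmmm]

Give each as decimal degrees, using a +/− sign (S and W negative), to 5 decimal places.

1. -50.87969, -145.36944
2. 17.38618, 0.10883
3. 65.19005, -135.23962
4. -1.76371, 112.29352

Point 1:
  Lat: degrees = first 2 digits = 50, minutes = 52.78131; 50 + 52.78131/60 = 50.879689
  hemisphere S, so the sign is −
  λ: degrees = first 3 digits = 145, minutes = 22.1662; 145 + 22.1662/60 = 145.369437
  W ⇒ negate
Point 2:
  φ: 17 + 23.171/60 = 17.386183
  N ⇒ keep positive
  Lon: 6.53′ = 0.108833°; total 0.108833
  E ⇒ keep positive
Point 3:
  φ: degrees = first 2 digits = 65, minutes = 11.403; 65 + 11.403/60 = 65.190050
  N ⇒ keep positive
  Lon: degrees = first 3 digits = 135, minutes = 14.3771; 135 + 14.3771/60 = 135.239618
  W ⇒ negate
Point 4:
  Lat: split at 2 digits → 01° and 45.8224′; 1 + 45.8224/60 = 1.763707
  hemisphere S, so the sign is −
  Longitude: split at 3 digits → 112° and 17.611′; 112 + 17.611/60 = 112.293517
  E ⇒ keep positive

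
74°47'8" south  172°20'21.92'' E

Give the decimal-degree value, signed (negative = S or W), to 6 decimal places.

-74.785556, 172.339422

Latitude: 74° + 47/60 + 8/3600 = 74 + 0.783333 + 0.002222 = 74.7855556
S ⇒ negate
Lon: 20′ + 21.92″ = 20.36533′; 172 + 20.36533/60 = 172.3394222
E → positive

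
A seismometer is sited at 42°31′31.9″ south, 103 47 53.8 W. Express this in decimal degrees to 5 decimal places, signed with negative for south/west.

-42.52553, -103.79828

Lat: 31′ + 31.9″ = 31.53167′; 42 + 31.53167/60 = 42.525528
S → negative
Lon: 47′ + 53.8″ = 47.89667′; 103 + 47.89667/60 = 103.798278
W → negative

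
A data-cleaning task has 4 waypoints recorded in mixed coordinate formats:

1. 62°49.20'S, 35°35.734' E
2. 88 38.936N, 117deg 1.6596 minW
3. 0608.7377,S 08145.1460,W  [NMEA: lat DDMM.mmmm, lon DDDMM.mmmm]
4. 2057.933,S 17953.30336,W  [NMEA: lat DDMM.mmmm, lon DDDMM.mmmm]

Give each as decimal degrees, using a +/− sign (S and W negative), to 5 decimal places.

1. -62.82000, 35.59557
2. 88.64893, -117.02766
3. -6.14563, -81.75243
4. -20.96555, -179.88839

Point 1:
  φ: 49.2′ = 0.820000°; total 62.820000
  hemisphere S, so the sign is −
  Lon: 35 + 35.734/60 = 35.595567
  E ⇒ keep positive
Point 2:
  Latitude: 88 + 38.936/60 = 88.648933
  N → positive
  λ: 117 + 1.6596/60 = 117.027660
  W ⇒ negate
Point 3:
  Lat: degrees = first 2 digits = 6, minutes = 8.7377; 6 + 8.7377/60 = 6.145628
  hemisphere S, so the sign is −
  λ: degrees = first 3 digits = 81, minutes = 45.146; 81 + 45.146/60 = 81.752433
  hemisphere W, so the sign is −
Point 4:
  Lat: split at 2 digits → 20° and 57.933′; 20 + 57.933/60 = 20.965550
  S ⇒ negate
  Lon: degrees = first 3 digits = 179, minutes = 53.30336; 179 + 53.30336/60 = 179.888389
  W → negative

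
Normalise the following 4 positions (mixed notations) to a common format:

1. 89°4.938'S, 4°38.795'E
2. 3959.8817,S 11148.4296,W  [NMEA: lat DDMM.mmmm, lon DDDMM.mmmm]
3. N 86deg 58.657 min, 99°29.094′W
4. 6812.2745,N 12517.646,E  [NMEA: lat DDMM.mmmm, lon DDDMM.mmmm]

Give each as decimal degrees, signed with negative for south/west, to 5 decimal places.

Point 1:
  Latitude: 89 + 4.938/60 = 89.082300
  S ⇒ negate
  Longitude: 4 + 38.795/60 = 4.646583
  E → positive
Point 2:
  Latitude: split at 2 digits → 39° and 59.8817′; 39 + 59.8817/60 = 39.998028
  S → negative
  λ: degrees = first 3 digits = 111, minutes = 48.4296; 111 + 48.4296/60 = 111.807160
  hemisphere W, so the sign is −
Point 3:
  Lat: 58.657′ = 0.977617°; total 86.977617
  N ⇒ keep positive
  Longitude: 99 + 29.094/60 = 99.484900
  W ⇒ negate
Point 4:
  Lat: split at 2 digits → 68° and 12.2745′; 68 + 12.2745/60 = 68.204575
  N ⇒ keep positive
  Lon: split at 3 digits → 125° and 17.646′; 125 + 17.646/60 = 125.294100
  E ⇒ keep positive

1. -89.08230, 4.64658
2. -39.99803, -111.80716
3. 86.97762, -99.48490
4. 68.20458, 125.29410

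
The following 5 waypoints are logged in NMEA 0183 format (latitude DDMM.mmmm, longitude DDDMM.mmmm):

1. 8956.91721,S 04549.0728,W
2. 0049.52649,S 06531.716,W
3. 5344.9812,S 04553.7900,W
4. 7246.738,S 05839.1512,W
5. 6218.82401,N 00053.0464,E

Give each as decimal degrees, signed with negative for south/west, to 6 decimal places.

1. -89.948620, -45.817880
2. -0.825442, -65.528600
3. -53.749687, -45.896500
4. -72.778967, -58.652520
5. 62.313734, 0.884107

Point 1:
  φ: split at 2 digits → 89° and 56.91721′; 89 + 56.91721/60 = 89.9486202
  S ⇒ negate
  λ: split at 3 digits → 045° and 49.0728′; 45 + 49.0728/60 = 45.8178800
  W ⇒ negate
Point 2:
  φ: degrees = first 2 digits = 0, minutes = 49.52649; 0 + 49.52649/60 = 0.8254415
  S → negative
  Lon: degrees = first 3 digits = 65, minutes = 31.716; 65 + 31.716/60 = 65.5286000
  hemisphere W, so the sign is −
Point 3:
  Latitude: split at 2 digits → 53° and 44.9812′; 53 + 44.9812/60 = 53.7496867
  S → negative
  λ: split at 3 digits → 045° and 53.79′; 45 + 53.79/60 = 45.8965000
  W → negative
Point 4:
  φ: degrees = first 2 digits = 72, minutes = 46.738; 72 + 46.738/60 = 72.7789667
  S → negative
  λ: degrees = first 3 digits = 58, minutes = 39.1512; 58 + 39.1512/60 = 58.6525200
  hemisphere W, so the sign is −
Point 5:
  φ: degrees = first 2 digits = 62, minutes = 18.82401; 62 + 18.82401/60 = 62.3137335
  N → positive
  λ: degrees = first 3 digits = 0, minutes = 53.0464; 0 + 53.0464/60 = 0.8841067
  E ⇒ keep positive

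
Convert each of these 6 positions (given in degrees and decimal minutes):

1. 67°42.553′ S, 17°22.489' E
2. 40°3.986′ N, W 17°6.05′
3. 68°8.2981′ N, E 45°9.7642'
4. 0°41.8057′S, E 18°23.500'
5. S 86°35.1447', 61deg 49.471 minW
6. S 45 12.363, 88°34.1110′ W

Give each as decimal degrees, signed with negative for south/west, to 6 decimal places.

Point 1:
  Latitude: 67 + 42.553/60 = 67.7092167
  S → negative
  Lon: 17 + 22.489/60 = 17.3748167
  E ⇒ keep positive
Point 2:
  Lat: 40 + 3.986/60 = 40.0664333
  N ⇒ keep positive
  λ: 6.05′ = 0.100833°; total 17.1008333
  hemisphere W, so the sign is −
Point 3:
  Lat: 8.2981′ = 0.138302°; total 68.1383017
  N ⇒ keep positive
  Longitude: 45 + 9.7642/60 = 45.1627367
  E ⇒ keep positive
Point 4:
  Latitude: 41.8057′ = 0.696762°; total 0.6967617
  hemisphere S, so the sign is −
  Longitude: 18 + 23.5/60 = 18.3916667
  E → positive
Point 5:
  Latitude: 86 + 35.1447/60 = 86.5857450
  S → negative
  λ: 61 + 49.471/60 = 61.8245167
  W ⇒ negate
Point 6:
  φ: 12.363′ = 0.206050°; total 45.2060500
  S ⇒ negate
  λ: 88 + 34.111/60 = 88.5685167
  hemisphere W, so the sign is −

1. -67.709217, 17.374817
2. 40.066433, -17.100833
3. 68.138302, 45.162737
4. -0.696762, 18.391667
5. -86.585745, -61.824517
6. -45.206050, -88.568517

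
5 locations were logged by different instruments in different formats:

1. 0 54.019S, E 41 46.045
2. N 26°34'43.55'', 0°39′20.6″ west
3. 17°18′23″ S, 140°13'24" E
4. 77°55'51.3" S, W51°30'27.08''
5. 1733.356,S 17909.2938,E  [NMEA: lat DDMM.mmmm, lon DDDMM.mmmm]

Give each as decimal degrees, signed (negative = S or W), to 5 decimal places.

Point 1:
  Latitude: 54.019′ = 0.900317°; total 0.900317
  hemisphere S, so the sign is −
  Lon: 46.045′ = 0.767417°; total 41.767417
  E ⇒ keep positive
Point 2:
  φ: 26 + 34/60 + 43.55/3600 = 26.578764
  N → positive
  λ: 0° + 39/60 + 20.6/3600 = 0 + 0.650000 + 0.005722 = 0.655722
  W ⇒ negate
Point 3:
  Latitude: 17 + 18/60 + 23/3600 = 17.306389
  S → negative
  Lon: 140° + 13/60 + 24/3600 = 140 + 0.216667 + 0.006667 = 140.223333
  E ⇒ keep positive
Point 4:
  Lat: 55′ + 51.3″ = 55.85500′; 77 + 55.85500/60 = 77.930917
  S → negative
  Longitude: 30′ + 27.08″ = 30.45133′; 51 + 30.45133/60 = 51.507522
  hemisphere W, so the sign is −
Point 5:
  Lat: split at 2 digits → 17° and 33.356′; 17 + 33.356/60 = 17.555933
  S → negative
  λ: degrees = first 3 digits = 179, minutes = 9.2938; 179 + 9.2938/60 = 179.154897
  E ⇒ keep positive

1. -0.90032, 41.76742
2. 26.57876, -0.65572
3. -17.30639, 140.22333
4. -77.93092, -51.50752
5. -17.55593, 179.15490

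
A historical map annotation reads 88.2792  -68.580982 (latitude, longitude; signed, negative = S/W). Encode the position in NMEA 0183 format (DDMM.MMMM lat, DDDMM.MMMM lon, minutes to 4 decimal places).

8816.7520,N / 06834.8589,W

Lat: fractional part 0.279200 → 16.752000 minutes
Longitude is negative → W; |value| = 68.580982
λ: minutes = (68.580982 − 68) × 60 = 34.858920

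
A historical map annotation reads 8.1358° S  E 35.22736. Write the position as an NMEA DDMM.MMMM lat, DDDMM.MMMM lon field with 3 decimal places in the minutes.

Latitude: minutes = (8.135800 − 8) × 60 = 8.14800
λ: 35° + 0.227360 × 60 = 35° 13.64160′

0808.148,S / 03513.642,E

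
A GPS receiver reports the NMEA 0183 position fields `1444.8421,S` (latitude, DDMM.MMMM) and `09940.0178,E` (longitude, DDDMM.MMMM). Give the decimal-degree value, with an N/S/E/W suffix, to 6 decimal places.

φ: degrees = first 2 digits = 14, minutes = 44.8421; 14 + 44.8421/60 = 14.7473683
λ: degrees = first 3 digits = 99, minutes = 40.0178; 99 + 40.0178/60 = 99.6669633

14.747368° S, 99.666963° E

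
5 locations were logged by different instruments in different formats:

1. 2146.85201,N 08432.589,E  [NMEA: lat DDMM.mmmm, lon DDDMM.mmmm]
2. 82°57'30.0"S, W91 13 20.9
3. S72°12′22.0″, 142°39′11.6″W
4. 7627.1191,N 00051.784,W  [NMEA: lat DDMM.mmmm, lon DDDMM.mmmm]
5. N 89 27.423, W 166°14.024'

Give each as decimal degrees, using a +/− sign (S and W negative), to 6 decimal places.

Point 1:
  Latitude: degrees = first 2 digits = 21, minutes = 46.85201; 21 + 46.85201/60 = 21.7808668
  N ⇒ keep positive
  Longitude: degrees = first 3 digits = 84, minutes = 32.589; 84 + 32.589/60 = 84.5431500
  E ⇒ keep positive
Point 2:
  φ: 82 + 57/60 + 30/3600 = 82.9583333
  S → negative
  λ: 13′ + 20.9″ = 13.34833′; 91 + 13.34833/60 = 91.2224722
  hemisphere W, so the sign is −
Point 3:
  Lat: 12′ + 22″ = 12.36667′; 72 + 12.36667/60 = 72.2061111
  hemisphere S, so the sign is −
  Lon: 142 + 39/60 + 11.6/3600 = 142.6532222
  hemisphere W, so the sign is −
Point 4:
  Latitude: degrees = first 2 digits = 76, minutes = 27.1191; 76 + 27.1191/60 = 76.4519850
  N → positive
  Longitude: split at 3 digits → 000° and 51.784′; 0 + 51.784/60 = 0.8630667
  hemisphere W, so the sign is −
Point 5:
  Lat: 89 + 27.423/60 = 89.4570500
  N ⇒ keep positive
  Longitude: 14.024′ = 0.233733°; total 166.2337333
  hemisphere W, so the sign is −

1. 21.780867, 84.543150
2. -82.958333, -91.222472
3. -72.206111, -142.653222
4. 76.451985, -0.863067
5. 89.457050, -166.233733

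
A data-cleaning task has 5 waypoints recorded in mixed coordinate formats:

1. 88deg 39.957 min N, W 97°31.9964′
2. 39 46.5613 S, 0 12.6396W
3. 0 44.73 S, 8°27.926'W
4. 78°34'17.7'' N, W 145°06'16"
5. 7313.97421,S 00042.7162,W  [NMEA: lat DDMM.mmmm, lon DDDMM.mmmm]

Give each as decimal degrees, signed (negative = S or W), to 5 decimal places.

Point 1:
  φ: 88 + 39.957/60 = 88.665950
  N ⇒ keep positive
  Longitude: 31.9964′ = 0.533273°; total 97.533273
  W → negative
Point 2:
  φ: 46.5613′ = 0.776022°; total 39.776022
  hemisphere S, so the sign is −
  λ: 12.6396′ = 0.210660°; total 0.210660
  hemisphere W, so the sign is −
Point 3:
  φ: 0 + 44.73/60 = 0.745500
  S → negative
  λ: 8 + 27.926/60 = 8.465433
  W ⇒ negate
Point 4:
  φ: 78 + 34/60 + 17.7/3600 = 78.571583
  N ⇒ keep positive
  Longitude: 145 + 6/60 + 16/3600 = 145.104444
  W → negative
Point 5:
  Lat: degrees = first 2 digits = 73, minutes = 13.97421; 73 + 13.97421/60 = 73.232904
  S ⇒ negate
  Lon: degrees = first 3 digits = 0, minutes = 42.7162; 0 + 42.7162/60 = 0.711937
  W ⇒ negate

1. 88.66595, -97.53327
2. -39.77602, -0.21066
3. -0.74550, -8.46543
4. 78.57158, -145.10444
5. -73.23290, -0.71194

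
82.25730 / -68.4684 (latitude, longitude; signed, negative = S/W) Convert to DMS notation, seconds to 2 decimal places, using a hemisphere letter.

Latitude: whole degrees 82; 15.43800′ → 15′ and 26.2800″
Longitude is negative → W; |value| = 68.468400
λ: 0.468400° → 28.10400′; 0.10400 × 60 = 6.2400″

82°15′26.28″ N, 68°28′6.24″ W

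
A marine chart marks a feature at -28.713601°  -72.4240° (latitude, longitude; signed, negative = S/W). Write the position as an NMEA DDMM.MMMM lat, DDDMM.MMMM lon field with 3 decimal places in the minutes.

Latitude is negative → S; |value| = 28.713601
Latitude: fractional part 0.713601 → 42.81606 minutes
Longitude is negative → W; |value| = 72.424000
λ: 72° + 0.424000 × 60 = 72° 25.44000′

2842.816,S / 07225.440,W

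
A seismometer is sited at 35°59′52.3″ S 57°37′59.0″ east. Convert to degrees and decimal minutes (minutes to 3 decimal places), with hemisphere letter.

Latitude: 59 + 52.3/60 = 59.87167′
Lon: 37 + 59/60 = 37.98333′

35° 59.872′ S, 57° 37.983′ E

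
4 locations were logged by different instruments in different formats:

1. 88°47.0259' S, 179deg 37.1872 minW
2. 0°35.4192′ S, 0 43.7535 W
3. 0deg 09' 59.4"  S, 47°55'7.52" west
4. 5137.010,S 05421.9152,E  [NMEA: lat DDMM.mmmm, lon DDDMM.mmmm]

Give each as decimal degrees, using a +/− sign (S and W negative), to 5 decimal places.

1. -88.78377, -179.61979
2. -0.59032, -0.72923
3. -0.16650, -47.91876
4. -51.61683, 54.36525

Point 1:
  Latitude: 47.0259′ = 0.783765°; total 88.783765
  hemisphere S, so the sign is −
  λ: 179 + 37.1872/60 = 179.619787
  W ⇒ negate
Point 2:
  Latitude: 35.4192′ = 0.590320°; total 0.590320
  hemisphere S, so the sign is −
  Longitude: 43.7535′ = 0.729225°; total 0.729225
  W → negative
Point 3:
  φ: 0 + 9/60 + 59.4/3600 = 0.166500
  hemisphere S, so the sign is −
  λ: 55′ + 7.52″ = 55.12533′; 47 + 55.12533/60 = 47.918756
  hemisphere W, so the sign is −
Point 4:
  φ: split at 2 digits → 51° and 37.01′; 51 + 37.01/60 = 51.616833
  S ⇒ negate
  Lon: split at 3 digits → 054° and 21.9152′; 54 + 21.9152/60 = 54.365253
  E ⇒ keep positive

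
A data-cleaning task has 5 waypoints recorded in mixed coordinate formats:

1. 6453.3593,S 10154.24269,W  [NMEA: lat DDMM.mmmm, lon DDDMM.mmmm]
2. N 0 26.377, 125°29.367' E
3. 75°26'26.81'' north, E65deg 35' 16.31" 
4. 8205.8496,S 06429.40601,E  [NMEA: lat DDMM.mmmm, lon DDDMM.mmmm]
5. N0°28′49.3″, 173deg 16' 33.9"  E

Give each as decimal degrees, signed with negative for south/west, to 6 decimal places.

1. -64.889322, -101.904045
2. 0.439617, 125.489450
3. 75.440781, 65.587864
4. -82.097493, 64.490100
5. 0.480361, 173.276083

Point 1:
  Lat: degrees = first 2 digits = 64, minutes = 53.3593; 64 + 53.3593/60 = 64.8893217
  hemisphere S, so the sign is −
  Longitude: degrees = first 3 digits = 101, minutes = 54.24269; 101 + 54.24269/60 = 101.9040448
  W → negative
Point 2:
  φ: 0 + 26.377/60 = 0.4396167
  N → positive
  λ: 29.367′ = 0.489450°; total 125.4894500
  E → positive
Point 3:
  Latitude: 75° + 26/60 + 26.81/3600 = 75 + 0.433333 + 0.007447 = 75.4407806
  N ⇒ keep positive
  λ: 35′ + 16.31″ = 35.27183′; 65 + 35.27183/60 = 65.5878639
  E → positive
Point 4:
  Latitude: degrees = first 2 digits = 82, minutes = 5.8496; 82 + 5.8496/60 = 82.0974933
  S ⇒ negate
  Longitude: split at 3 digits → 064° and 29.40601′; 64 + 29.40601/60 = 64.4901002
  E ⇒ keep positive
Point 5:
  φ: 0° + 28/60 + 49.3/3600 = 0 + 0.466667 + 0.013694 = 0.4803611
  N ⇒ keep positive
  Lon: 173 + 16/60 + 33.9/3600 = 173.2760833
  E ⇒ keep positive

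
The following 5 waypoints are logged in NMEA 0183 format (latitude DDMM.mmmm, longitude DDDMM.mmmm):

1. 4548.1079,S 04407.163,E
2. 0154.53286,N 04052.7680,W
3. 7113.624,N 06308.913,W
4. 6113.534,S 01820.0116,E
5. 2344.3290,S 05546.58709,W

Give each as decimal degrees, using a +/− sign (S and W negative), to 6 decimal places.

Point 1:
  Latitude: split at 2 digits → 45° and 48.1079′; 45 + 48.1079/60 = 45.8017983
  S ⇒ negate
  λ: split at 3 digits → 044° and 7.163′; 44 + 7.163/60 = 44.1193833
  E → positive
Point 2:
  Latitude: degrees = first 2 digits = 1, minutes = 54.53286; 1 + 54.53286/60 = 1.9088810
  N → positive
  Longitude: degrees = first 3 digits = 40, minutes = 52.768; 40 + 52.768/60 = 40.8794667
  W → negative
Point 3:
  Latitude: degrees = first 2 digits = 71, minutes = 13.624; 71 + 13.624/60 = 71.2270667
  N ⇒ keep positive
  Longitude: split at 3 digits → 063° and 8.913′; 63 + 8.913/60 = 63.1485500
  W ⇒ negate
Point 4:
  Lat: split at 2 digits → 61° and 13.534′; 61 + 13.534/60 = 61.2255667
  S → negative
  λ: split at 3 digits → 018° and 20.0116′; 18 + 20.0116/60 = 18.3335267
  E → positive
Point 5:
  φ: degrees = first 2 digits = 23, minutes = 44.329; 23 + 44.329/60 = 23.7388167
  hemisphere S, so the sign is −
  Longitude: degrees = first 3 digits = 55, minutes = 46.58709; 55 + 46.58709/60 = 55.7764515
  W → negative

1. -45.801798, 44.119383
2. 1.908881, -40.879467
3. 71.227067, -63.148550
4. -61.225567, 18.333527
5. -23.738817, -55.776452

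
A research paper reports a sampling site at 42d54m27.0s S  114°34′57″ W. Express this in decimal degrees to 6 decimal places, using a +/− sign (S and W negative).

Latitude: 42° + 54/60 + 27/3600 = 42 + 0.900000 + 0.007500 = 42.9075000
S → negative
Lon: 114° + 34/60 + 57/3600 = 114 + 0.566667 + 0.015833 = 114.5825000
W ⇒ negate

-42.907500, -114.582500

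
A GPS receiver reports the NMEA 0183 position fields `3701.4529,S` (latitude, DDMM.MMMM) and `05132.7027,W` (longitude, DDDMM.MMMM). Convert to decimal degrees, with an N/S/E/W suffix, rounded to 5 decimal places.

φ: degrees = first 2 digits = 37, minutes = 1.4529; 37 + 1.4529/60 = 37.024215
λ: split at 3 digits → 051° and 32.7027′; 51 + 32.7027/60 = 51.545045

37.02422° S, 51.54505° W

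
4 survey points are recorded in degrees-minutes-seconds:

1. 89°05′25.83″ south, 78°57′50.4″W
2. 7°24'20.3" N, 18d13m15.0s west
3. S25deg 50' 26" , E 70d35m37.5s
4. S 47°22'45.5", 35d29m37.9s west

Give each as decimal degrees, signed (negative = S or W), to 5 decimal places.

Point 1:
  Latitude: 89° + 5/60 + 25.83/3600 = 89 + 0.083333 + 0.007175 = 89.090508
  S → negative
  λ: 57′ + 50.4″ = 57.84000′; 78 + 57.84000/60 = 78.964000
  hemisphere W, so the sign is −
Point 2:
  Lat: 24′ + 20.3″ = 24.33833′; 7 + 24.33833/60 = 7.405639
  N ⇒ keep positive
  λ: 18° + 13/60 + 15/3600 = 18 + 0.216667 + 0.004167 = 18.220833
  W → negative
Point 3:
  Lat: 50′ + 26″ = 50.43333′; 25 + 50.43333/60 = 25.840556
  S ⇒ negate
  Lon: 35′ + 37.5″ = 35.62500′; 70 + 35.62500/60 = 70.593750
  E ⇒ keep positive
Point 4:
  φ: 22′ + 45.5″ = 22.75833′; 47 + 22.75833/60 = 47.379306
  S ⇒ negate
  Longitude: 35 + 29/60 + 37.9/3600 = 35.493861
  W → negative

1. -89.09051, -78.96400
2. 7.40564, -18.22083
3. -25.84056, 70.59375
4. -47.37931, -35.49386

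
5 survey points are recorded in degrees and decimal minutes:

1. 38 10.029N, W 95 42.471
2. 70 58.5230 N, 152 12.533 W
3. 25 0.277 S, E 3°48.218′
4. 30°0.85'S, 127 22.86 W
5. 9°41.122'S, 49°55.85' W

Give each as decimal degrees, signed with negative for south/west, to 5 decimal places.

1. 38.16715, -95.70785
2. 70.97538, -152.20888
3. -25.00462, 3.80363
4. -30.01417, -127.38100
5. -9.68537, -49.93083

Point 1:
  Latitude: 38 + 10.029/60 = 38.167150
  N → positive
  λ: 95 + 42.471/60 = 95.707850
  hemisphere W, so the sign is −
Point 2:
  φ: 70 + 58.523/60 = 70.975383
  N → positive
  Longitude: 12.533′ = 0.208883°; total 152.208883
  W ⇒ negate
Point 3:
  Lat: 0.277′ = 0.004617°; total 25.004617
  S → negative
  Longitude: 48.218′ = 0.803633°; total 3.803633
  E ⇒ keep positive
Point 4:
  Latitude: 30 + 0.85/60 = 30.014167
  hemisphere S, so the sign is −
  λ: 127 + 22.86/60 = 127.381000
  hemisphere W, so the sign is −
Point 5:
  φ: 41.122′ = 0.685367°; total 9.685367
  S → negative
  Lon: 55.85′ = 0.930833°; total 49.930833
  W ⇒ negate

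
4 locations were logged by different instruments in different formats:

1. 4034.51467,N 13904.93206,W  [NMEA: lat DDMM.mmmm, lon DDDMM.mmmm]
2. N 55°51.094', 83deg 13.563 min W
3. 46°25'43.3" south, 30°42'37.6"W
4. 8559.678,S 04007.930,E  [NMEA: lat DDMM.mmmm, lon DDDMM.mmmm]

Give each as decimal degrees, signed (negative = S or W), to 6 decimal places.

1. 40.575245, -139.082201
2. 55.851567, -83.226050
3. -46.428694, -30.710444
4. -85.994633, 40.132167

Point 1:
  φ: degrees = first 2 digits = 40, minutes = 34.51467; 40 + 34.51467/60 = 40.5752445
  N ⇒ keep positive
  Longitude: degrees = first 3 digits = 139, minutes = 4.93206; 139 + 4.93206/60 = 139.0822010
  hemisphere W, so the sign is −
Point 2:
  Lat: 51.094′ = 0.851567°; total 55.8515667
  N → positive
  λ: 83 + 13.563/60 = 83.2260500
  hemisphere W, so the sign is −
Point 3:
  Latitude: 46° + 25/60 + 43.3/3600 = 46 + 0.416667 + 0.012028 = 46.4286944
  S ⇒ negate
  Longitude: 30 + 42/60 + 37.6/3600 = 30.7104444
  W → negative
Point 4:
  φ: split at 2 digits → 85° and 59.678′; 85 + 59.678/60 = 85.9946333
  S ⇒ negate
  Lon: degrees = first 3 digits = 40, minutes = 7.93; 40 + 7.93/60 = 40.1321667
  E → positive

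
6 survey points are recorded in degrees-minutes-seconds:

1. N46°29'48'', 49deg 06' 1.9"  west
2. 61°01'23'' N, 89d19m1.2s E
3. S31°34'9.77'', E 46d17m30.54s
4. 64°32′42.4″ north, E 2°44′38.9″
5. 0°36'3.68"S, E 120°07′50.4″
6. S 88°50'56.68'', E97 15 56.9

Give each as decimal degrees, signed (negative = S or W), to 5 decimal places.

Point 1:
  Lat: 29′ + 48″ = 29.80000′; 46 + 29.80000/60 = 46.496667
  N ⇒ keep positive
  λ: 49 + 6/60 + 1.9/3600 = 49.100528
  hemisphere W, so the sign is −
Point 2:
  φ: 61° + 1/60 + 23/3600 = 61 + 0.016667 + 0.006389 = 61.023056
  N → positive
  Longitude: 89° + 19/60 + 1.2/3600 = 89 + 0.316667 + 0.000333 = 89.317000
  E ⇒ keep positive
Point 3:
  Latitude: 31° + 34/60 + 9.77/3600 = 31 + 0.566667 + 0.002714 = 31.569381
  S → negative
  Lon: 17′ + 30.54″ = 17.50900′; 46 + 17.50900/60 = 46.291817
  E ⇒ keep positive
Point 4:
  Lat: 64° + 32/60 + 42.4/3600 = 64 + 0.533333 + 0.011778 = 64.545111
  N ⇒ keep positive
  Longitude: 44′ + 38.9″ = 44.64833′; 2 + 44.64833/60 = 2.744139
  E → positive
Point 5:
  Lat: 0 + 36/60 + 3.68/3600 = 0.601022
  hemisphere S, so the sign is −
  Longitude: 120° + 7/60 + 50.4/3600 = 120 + 0.116667 + 0.014000 = 120.130667
  E → positive
Point 6:
  Lat: 88 + 50/60 + 56.68/3600 = 88.849078
  S → negative
  Lon: 15′ + 56.9″ = 15.94833′; 97 + 15.94833/60 = 97.265806
  E → positive

1. 46.49667, -49.10053
2. 61.02306, 89.31700
3. -31.56938, 46.29182
4. 64.54511, 2.74414
5. -0.60102, 120.13067
6. -88.84908, 97.26581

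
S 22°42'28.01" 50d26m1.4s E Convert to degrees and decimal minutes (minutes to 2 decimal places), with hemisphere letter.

22° 42.47′ S, 50° 26.02′ E

Latitude: 42 + 28.01/60 = 42.4668′
λ: seconds/60 = 0.02333; minutes = 26 + 0.02333 = 26.0233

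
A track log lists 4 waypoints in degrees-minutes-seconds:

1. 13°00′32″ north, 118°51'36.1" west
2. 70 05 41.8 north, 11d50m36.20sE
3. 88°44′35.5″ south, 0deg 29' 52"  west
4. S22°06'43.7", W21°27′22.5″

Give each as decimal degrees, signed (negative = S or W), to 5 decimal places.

Point 1:
  φ: 0′ + 32″ = 0.53333′; 13 + 0.53333/60 = 13.008889
  N ⇒ keep positive
  Lon: 51′ + 36.1″ = 51.60167′; 118 + 51.60167/60 = 118.860028
  hemisphere W, so the sign is −
Point 2:
  Lat: 70° + 5/60 + 41.8/3600 = 70 + 0.083333 + 0.011611 = 70.094944
  N ⇒ keep positive
  Longitude: 11 + 50/60 + 36.2/3600 = 11.843389
  E → positive
Point 3:
  Lat: 88° + 44/60 + 35.5/3600 = 88 + 0.733333 + 0.009861 = 88.743194
  S → negative
  λ: 0 + 29/60 + 52/3600 = 0.497778
  W ⇒ negate
Point 4:
  φ: 22° + 6/60 + 43.7/3600 = 22 + 0.100000 + 0.012139 = 22.112139
  S ⇒ negate
  λ: 21 + 27/60 + 22.5/3600 = 21.456250
  hemisphere W, so the sign is −

1. 13.00889, -118.86003
2. 70.09494, 11.84339
3. -88.74319, -0.49778
4. -22.11214, -21.45625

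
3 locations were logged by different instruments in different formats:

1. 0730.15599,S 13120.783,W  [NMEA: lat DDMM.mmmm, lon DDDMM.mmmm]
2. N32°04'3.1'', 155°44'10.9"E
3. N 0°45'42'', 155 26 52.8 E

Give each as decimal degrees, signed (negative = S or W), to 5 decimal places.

Point 1:
  Lat: split at 2 digits → 07° and 30.15599′; 7 + 30.15599/60 = 7.502600
  S → negative
  λ: degrees = first 3 digits = 131, minutes = 20.783; 131 + 20.783/60 = 131.346383
  W → negative
Point 2:
  Lat: 32° + 4/60 + 3.1/3600 = 32 + 0.066667 + 0.000861 = 32.067528
  N ⇒ keep positive
  Longitude: 155 + 44/60 + 10.9/3600 = 155.736361
  E → positive
Point 3:
  φ: 0 + 45/60 + 42/3600 = 0.761667
  N ⇒ keep positive
  Longitude: 155 + 26/60 + 52.8/3600 = 155.448000
  E ⇒ keep positive

1. -7.50260, -131.34638
2. 32.06753, 155.73636
3. 0.76167, 155.44800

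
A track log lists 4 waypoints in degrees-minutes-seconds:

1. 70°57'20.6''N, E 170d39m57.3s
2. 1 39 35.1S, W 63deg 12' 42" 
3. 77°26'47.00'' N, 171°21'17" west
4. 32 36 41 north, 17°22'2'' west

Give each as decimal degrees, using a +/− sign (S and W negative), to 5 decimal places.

Point 1:
  φ: 70 + 57/60 + 20.6/3600 = 70.955722
  N → positive
  Longitude: 170° + 39/60 + 57.3/3600 = 170 + 0.650000 + 0.015917 = 170.665917
  E ⇒ keep positive
Point 2:
  Lat: 1° + 39/60 + 35.1/3600 = 1 + 0.650000 + 0.009750 = 1.659750
  hemisphere S, so the sign is −
  λ: 63° + 12/60 + 42/3600 = 63 + 0.200000 + 0.011667 = 63.211667
  hemisphere W, so the sign is −
Point 3:
  Latitude: 77 + 26/60 + 47/3600 = 77.446389
  N → positive
  λ: 171° + 21/60 + 17/3600 = 171 + 0.350000 + 0.004722 = 171.354722
  W → negative
Point 4:
  Lat: 32 + 36/60 + 41/3600 = 32.611389
  N → positive
  λ: 22′ + 2″ = 22.03333′; 17 + 22.03333/60 = 17.367222
  W → negative

1. 70.95572, 170.66592
2. -1.65975, -63.21167
3. 77.44639, -171.35472
4. 32.61139, -17.36722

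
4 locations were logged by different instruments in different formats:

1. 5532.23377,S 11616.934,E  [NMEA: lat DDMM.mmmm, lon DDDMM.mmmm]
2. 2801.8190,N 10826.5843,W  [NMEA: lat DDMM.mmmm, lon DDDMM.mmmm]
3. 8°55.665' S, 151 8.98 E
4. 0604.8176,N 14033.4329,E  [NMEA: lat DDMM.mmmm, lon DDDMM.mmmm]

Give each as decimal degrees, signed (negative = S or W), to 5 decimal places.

1. -55.53723, 116.28223
2. 28.03032, -108.44307
3. -8.92775, 151.14967
4. 6.08029, 140.55722

Point 1:
  Lat: split at 2 digits → 55° and 32.23377′; 55 + 32.23377/60 = 55.537230
  S → negative
  λ: split at 3 digits → 116° and 16.934′; 116 + 16.934/60 = 116.282233
  E ⇒ keep positive
Point 2:
  φ: degrees = first 2 digits = 28, minutes = 1.819; 28 + 1.819/60 = 28.030317
  N ⇒ keep positive
  Longitude: split at 3 digits → 108° and 26.5843′; 108 + 26.5843/60 = 108.443072
  W → negative
Point 3:
  Lat: 55.665′ = 0.927750°; total 8.927750
  S → negative
  Longitude: 8.98′ = 0.149667°; total 151.149667
  E ⇒ keep positive
Point 4:
  φ: degrees = first 2 digits = 6, minutes = 4.8176; 6 + 4.8176/60 = 6.080293
  N → positive
  Lon: split at 3 digits → 140° and 33.4329′; 140 + 33.4329/60 = 140.557215
  E → positive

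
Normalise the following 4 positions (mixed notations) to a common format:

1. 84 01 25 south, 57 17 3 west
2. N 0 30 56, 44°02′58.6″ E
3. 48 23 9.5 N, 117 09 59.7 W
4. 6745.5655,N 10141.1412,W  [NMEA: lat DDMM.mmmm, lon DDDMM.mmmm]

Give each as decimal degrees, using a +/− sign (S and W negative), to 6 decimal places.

1. -84.023611, -57.284167
2. 0.515556, 44.049611
3. 48.385972, -117.166583
4. 67.759425, -101.685687

Point 1:
  Lat: 84° + 1/60 + 25/3600 = 84 + 0.016667 + 0.006944 = 84.0236111
  hemisphere S, so the sign is −
  Lon: 17′ + 3″ = 17.05000′; 57 + 17.05000/60 = 57.2841667
  hemisphere W, so the sign is −
Point 2:
  Lat: 0° + 30/60 + 56/3600 = 0 + 0.500000 + 0.015556 = 0.5155556
  N ⇒ keep positive
  λ: 44 + 2/60 + 58.6/3600 = 44.0496111
  E → positive
Point 3:
  Latitude: 48 + 23/60 + 9.5/3600 = 48.3859722
  N → positive
  λ: 117 + 9/60 + 59.7/3600 = 117.1665833
  W → negative
Point 4:
  Latitude: degrees = first 2 digits = 67, minutes = 45.5655; 67 + 45.5655/60 = 67.7594250
  N → positive
  Longitude: degrees = first 3 digits = 101, minutes = 41.1412; 101 + 41.1412/60 = 101.6856867
  hemisphere W, so the sign is −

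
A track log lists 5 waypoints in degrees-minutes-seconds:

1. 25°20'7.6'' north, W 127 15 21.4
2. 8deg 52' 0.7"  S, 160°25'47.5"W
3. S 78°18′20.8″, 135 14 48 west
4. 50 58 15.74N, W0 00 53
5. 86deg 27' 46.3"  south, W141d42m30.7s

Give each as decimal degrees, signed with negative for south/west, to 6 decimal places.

Point 1:
  Latitude: 25 + 20/60 + 7.6/3600 = 25.3354444
  N → positive
  Lon: 127° + 15/60 + 21.4/3600 = 127 + 0.250000 + 0.005944 = 127.2559444
  W → negative
Point 2:
  Lat: 8 + 52/60 + 0.7/3600 = 8.8668611
  S ⇒ negate
  λ: 160° + 25/60 + 47.5/3600 = 160 + 0.416667 + 0.013194 = 160.4298611
  W → negative
Point 3:
  Latitude: 78° + 18/60 + 20.8/3600 = 78 + 0.300000 + 0.005778 = 78.3057778
  hemisphere S, so the sign is −
  Longitude: 135° + 14/60 + 48/3600 = 135 + 0.233333 + 0.013333 = 135.2466667
  hemisphere W, so the sign is −
Point 4:
  φ: 50° + 58/60 + 15.74/3600 = 50 + 0.966667 + 0.004372 = 50.9710389
  N ⇒ keep positive
  Longitude: 0′ + 53″ = 0.88333′; 0 + 0.88333/60 = 0.0147222
  W → negative
Point 5:
  Lat: 27′ + 46.3″ = 27.77167′; 86 + 27.77167/60 = 86.4628611
  S ⇒ negate
  Lon: 141 + 42/60 + 30.7/3600 = 141.7085278
  W ⇒ negate

1. 25.335444, -127.255944
2. -8.866861, -160.429861
3. -78.305778, -135.246667
4. 50.971039, -0.014722
5. -86.462861, -141.708528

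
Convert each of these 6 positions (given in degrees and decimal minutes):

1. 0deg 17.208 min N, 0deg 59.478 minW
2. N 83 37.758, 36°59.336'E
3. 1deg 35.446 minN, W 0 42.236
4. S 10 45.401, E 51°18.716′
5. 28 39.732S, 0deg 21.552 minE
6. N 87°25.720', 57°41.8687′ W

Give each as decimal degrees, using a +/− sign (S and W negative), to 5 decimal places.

1. 0.28680, -0.99130
2. 83.62930, 36.98893
3. 1.59077, -0.70393
4. -10.75668, 51.31193
5. -28.66220, 0.35920
6. 87.42867, -57.69781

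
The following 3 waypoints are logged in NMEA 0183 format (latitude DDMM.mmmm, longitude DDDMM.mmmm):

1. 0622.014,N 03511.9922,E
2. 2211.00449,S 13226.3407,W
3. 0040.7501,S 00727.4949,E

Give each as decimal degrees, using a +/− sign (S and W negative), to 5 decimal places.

1. 6.36690, 35.19987
2. -22.18341, -132.43901
3. -0.67917, 7.45825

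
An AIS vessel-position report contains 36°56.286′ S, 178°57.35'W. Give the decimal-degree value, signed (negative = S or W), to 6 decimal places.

-36.938100, -178.955833

Latitude: 36 + 56.286/60 = 36.9381000
hemisphere S, so the sign is −
Longitude: 178 + 57.35/60 = 178.9558333
W ⇒ negate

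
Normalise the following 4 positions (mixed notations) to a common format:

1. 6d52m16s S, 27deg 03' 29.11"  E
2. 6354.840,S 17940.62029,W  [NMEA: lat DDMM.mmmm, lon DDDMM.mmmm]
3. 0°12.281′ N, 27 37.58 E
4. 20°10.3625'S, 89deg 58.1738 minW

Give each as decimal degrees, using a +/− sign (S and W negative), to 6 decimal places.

1. -6.871111, 27.058086
2. -63.914000, -179.677005
3. 0.204683, 27.626333
4. -20.172708, -89.969563

Point 1:
  φ: 6° + 52/60 + 16/3600 = 6 + 0.866667 + 0.004444 = 6.8711111
  S → negative
  λ: 27 + 3/60 + 29.11/3600 = 27.0580861
  E ⇒ keep positive
Point 2:
  φ: degrees = first 2 digits = 63, minutes = 54.84; 63 + 54.84/60 = 63.9140000
  hemisphere S, so the sign is −
  Lon: split at 3 digits → 179° and 40.62029′; 179 + 40.62029/60 = 179.6770048
  hemisphere W, so the sign is −
Point 3:
  Latitude: 12.281′ = 0.204683°; total 0.2046833
  N ⇒ keep positive
  Longitude: 27 + 37.58/60 = 27.6263333
  E ⇒ keep positive
Point 4:
  φ: 20 + 10.3625/60 = 20.1727083
  S → negative
  Lon: 58.1738′ = 0.969563°; total 89.9695633
  W → negative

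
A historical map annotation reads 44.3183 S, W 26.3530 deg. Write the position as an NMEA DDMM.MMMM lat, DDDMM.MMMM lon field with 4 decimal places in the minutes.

Latitude: minutes = (44.318300 − 44) × 60 = 19.098000
Lon: minutes = (26.353000 − 26) × 60 = 21.180000

4419.0980,S / 02621.1800,W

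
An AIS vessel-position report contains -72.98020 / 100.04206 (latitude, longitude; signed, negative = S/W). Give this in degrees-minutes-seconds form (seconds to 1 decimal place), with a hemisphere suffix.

Latitude is negative → S; |value| = 72.980200
Latitude: 0.980200 × 60 = 58.81200′ → 58′, remainder × 60 = 48.720″
Longitude: whole degrees 100; 2.52360′ → 2′ and 31.416″

72°58′48.7″ S, 100°02′31.4″ E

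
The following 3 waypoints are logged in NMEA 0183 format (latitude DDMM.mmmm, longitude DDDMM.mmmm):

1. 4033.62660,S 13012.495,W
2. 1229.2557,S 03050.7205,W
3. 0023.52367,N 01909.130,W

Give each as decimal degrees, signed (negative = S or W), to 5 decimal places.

1. -40.56044, -130.20825
2. -12.48760, -30.84534
3. 0.39206, -19.15217

Point 1:
  Latitude: split at 2 digits → 40° and 33.6266′; 40 + 33.6266/60 = 40.560443
  hemisphere S, so the sign is −
  Lon: degrees = first 3 digits = 130, minutes = 12.495; 130 + 12.495/60 = 130.208250
  W → negative
Point 2:
  Lat: degrees = first 2 digits = 12, minutes = 29.2557; 12 + 29.2557/60 = 12.487595
  S ⇒ negate
  Lon: degrees = first 3 digits = 30, minutes = 50.7205; 30 + 50.7205/60 = 30.845342
  W ⇒ negate
Point 3:
  Lat: degrees = first 2 digits = 0, minutes = 23.52367; 0 + 23.52367/60 = 0.392061
  N → positive
  λ: split at 3 digits → 019° and 9.13′; 19 + 9.13/60 = 19.152167
  hemisphere W, so the sign is −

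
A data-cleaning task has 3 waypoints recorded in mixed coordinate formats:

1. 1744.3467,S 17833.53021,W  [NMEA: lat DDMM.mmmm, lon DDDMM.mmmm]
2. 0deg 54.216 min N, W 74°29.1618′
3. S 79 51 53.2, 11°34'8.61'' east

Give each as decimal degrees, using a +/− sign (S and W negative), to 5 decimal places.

Point 1:
  Latitude: degrees = first 2 digits = 17, minutes = 44.3467; 17 + 44.3467/60 = 17.739112
  hemisphere S, so the sign is −
  Longitude: split at 3 digits → 178° and 33.53021′; 178 + 33.53021/60 = 178.558837
  hemisphere W, so the sign is −
Point 2:
  φ: 54.216′ = 0.903600°; total 0.903600
  N ⇒ keep positive
  Longitude: 74 + 29.1618/60 = 74.486030
  W ⇒ negate
Point 3:
  Lat: 79 + 51/60 + 53.2/3600 = 79.864778
  S ⇒ negate
  Lon: 34′ + 8.61″ = 34.14350′; 11 + 34.14350/60 = 11.569058
  E ⇒ keep positive

1. -17.73911, -178.55884
2. 0.90360, -74.48603
3. -79.86478, 11.56906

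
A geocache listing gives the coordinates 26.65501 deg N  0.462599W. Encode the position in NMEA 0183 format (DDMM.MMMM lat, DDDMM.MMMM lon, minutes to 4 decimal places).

Latitude: 26° + 0.655010 × 60 = 26° 39.300600′
Longitude: minutes = (0.462599 − 0) × 60 = 27.755940

2639.3006,N / 00027.7559,W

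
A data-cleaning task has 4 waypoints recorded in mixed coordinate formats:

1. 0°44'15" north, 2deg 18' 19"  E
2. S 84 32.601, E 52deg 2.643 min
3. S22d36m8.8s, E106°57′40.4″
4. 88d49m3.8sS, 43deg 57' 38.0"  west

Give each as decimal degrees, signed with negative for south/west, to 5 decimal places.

Point 1:
  Latitude: 0° + 44/60 + 15/3600 = 0 + 0.733333 + 0.004167 = 0.737500
  N ⇒ keep positive
  Lon: 18′ + 19″ = 18.31667′; 2 + 18.31667/60 = 2.305278
  E ⇒ keep positive
Point 2:
  φ: 32.601′ = 0.543350°; total 84.543350
  S ⇒ negate
  Longitude: 2.643′ = 0.044050°; total 52.044050
  E ⇒ keep positive
Point 3:
  Latitude: 36′ + 8.8″ = 36.14667′; 22 + 36.14667/60 = 22.602444
  S → negative
  λ: 106 + 57/60 + 40.4/3600 = 106.961222
  E ⇒ keep positive
Point 4:
  Latitude: 88 + 49/60 + 3.8/3600 = 88.817722
  hemisphere S, so the sign is −
  λ: 57′ + 38″ = 57.63333′; 43 + 57.63333/60 = 43.960556
  hemisphere W, so the sign is −

1. 0.73750, 2.30528
2. -84.54335, 52.04405
3. -22.60244, 106.96122
4. -88.81772, -43.96056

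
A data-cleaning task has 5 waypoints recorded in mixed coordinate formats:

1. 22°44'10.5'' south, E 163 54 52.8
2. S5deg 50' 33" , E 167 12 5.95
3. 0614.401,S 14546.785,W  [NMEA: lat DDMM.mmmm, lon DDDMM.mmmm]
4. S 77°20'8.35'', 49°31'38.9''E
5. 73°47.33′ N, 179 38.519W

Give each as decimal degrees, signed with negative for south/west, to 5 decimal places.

Point 1:
  Lat: 22 + 44/60 + 10.5/3600 = 22.736250
  S ⇒ negate
  Lon: 54′ + 52.8″ = 54.88000′; 163 + 54.88000/60 = 163.914667
  E ⇒ keep positive
Point 2:
  Lat: 5° + 50/60 + 33/3600 = 5 + 0.833333 + 0.009167 = 5.842500
  S → negative
  Longitude: 12′ + 5.95″ = 12.09917′; 167 + 12.09917/60 = 167.201653
  E ⇒ keep positive
Point 3:
  Latitude: split at 2 digits → 06° and 14.401′; 6 + 14.401/60 = 6.240017
  S ⇒ negate
  λ: split at 3 digits → 145° and 46.785′; 145 + 46.785/60 = 145.779750
  W ⇒ negate
Point 4:
  Latitude: 77° + 20/60 + 8.35/3600 = 77 + 0.333333 + 0.002319 = 77.335653
  S → negative
  Lon: 31′ + 38.9″ = 31.64833′; 49 + 31.64833/60 = 49.527472
  E ⇒ keep positive
Point 5:
  φ: 73 + 47.33/60 = 73.788833
  N ⇒ keep positive
  λ: 179 + 38.519/60 = 179.641983
  hemisphere W, so the sign is −

1. -22.73625, 163.91467
2. -5.84250, 167.20165
3. -6.24002, -145.77975
4. -77.33565, 49.52747
5. 73.78883, -179.64198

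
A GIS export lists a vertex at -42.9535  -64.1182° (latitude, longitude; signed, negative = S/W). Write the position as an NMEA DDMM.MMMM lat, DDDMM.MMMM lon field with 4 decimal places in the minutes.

Latitude is negative → S; |value| = 42.953500
Lat: 42° + 0.953500 × 60 = 42° 57.210000′
Longitude is negative → W; |value| = 64.118200
λ: fractional part 0.118200 → 7.092000 minutes

4257.2100,S / 06407.0920,W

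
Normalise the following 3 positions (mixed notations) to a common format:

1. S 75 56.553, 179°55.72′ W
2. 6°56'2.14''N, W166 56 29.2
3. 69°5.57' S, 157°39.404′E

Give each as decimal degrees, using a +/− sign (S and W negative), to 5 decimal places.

1. -75.94255, -179.92867
2. 6.93393, -166.94144
3. -69.09283, 157.65673

Point 1:
  φ: 75 + 56.553/60 = 75.942550
  S ⇒ negate
  λ: 55.72′ = 0.928667°; total 179.928667
  W → negative
Point 2:
  Lat: 56′ + 2.14″ = 56.03567′; 6 + 56.03567/60 = 6.933928
  N ⇒ keep positive
  Longitude: 166° + 56/60 + 29.2/3600 = 166 + 0.933333 + 0.008111 = 166.941444
  W ⇒ negate
Point 3:
  Latitude: 69 + 5.57/60 = 69.092833
  S → negative
  Longitude: 157 + 39.404/60 = 157.656733
  E → positive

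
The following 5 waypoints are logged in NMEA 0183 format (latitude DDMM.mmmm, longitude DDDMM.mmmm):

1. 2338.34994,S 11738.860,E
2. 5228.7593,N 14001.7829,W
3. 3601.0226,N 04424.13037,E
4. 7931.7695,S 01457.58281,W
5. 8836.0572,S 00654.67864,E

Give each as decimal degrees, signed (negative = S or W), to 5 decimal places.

1. -23.63917, 117.64767
2. 52.47932, -140.02972
3. 36.01704, 44.40217
4. -79.52949, -14.95971
5. -88.60095, 6.91131

Point 1:
  φ: degrees = first 2 digits = 23, minutes = 38.34994; 23 + 38.34994/60 = 23.639166
  S ⇒ negate
  λ: split at 3 digits → 117° and 38.86′; 117 + 38.86/60 = 117.647667
  E → positive
Point 2:
  Latitude: split at 2 digits → 52° and 28.7593′; 52 + 28.7593/60 = 52.479322
  N ⇒ keep positive
  Longitude: degrees = first 3 digits = 140, minutes = 1.7829; 140 + 1.7829/60 = 140.029715
  hemisphere W, so the sign is −
Point 3:
  φ: degrees = first 2 digits = 36, minutes = 1.0226; 36 + 1.0226/60 = 36.017043
  N ⇒ keep positive
  Lon: split at 3 digits → 044° and 24.13037′; 44 + 24.13037/60 = 44.402173
  E ⇒ keep positive
Point 4:
  φ: degrees = first 2 digits = 79, minutes = 31.7695; 79 + 31.7695/60 = 79.529492
  hemisphere S, so the sign is −
  Longitude: split at 3 digits → 014° and 57.58281′; 14 + 57.58281/60 = 14.959714
  hemisphere W, so the sign is −
Point 5:
  φ: degrees = first 2 digits = 88, minutes = 36.0572; 88 + 36.0572/60 = 88.600953
  S → negative
  Lon: degrees = first 3 digits = 6, minutes = 54.67864; 6 + 54.67864/60 = 6.911311
  E → positive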